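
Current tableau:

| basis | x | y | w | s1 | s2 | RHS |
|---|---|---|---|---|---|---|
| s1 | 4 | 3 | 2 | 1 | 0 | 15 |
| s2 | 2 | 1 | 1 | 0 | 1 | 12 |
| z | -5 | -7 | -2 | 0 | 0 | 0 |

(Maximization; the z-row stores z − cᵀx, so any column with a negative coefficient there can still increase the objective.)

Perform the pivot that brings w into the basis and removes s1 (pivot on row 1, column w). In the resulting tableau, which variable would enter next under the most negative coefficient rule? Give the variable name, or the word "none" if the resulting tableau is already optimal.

Pivot element 2. New z-row = old z-row − (-2)·(row 1/2).
Updated z-row coefficients: x: -1, y: -4, w: 0, s1: 1, s2: 0.
The most negative is -4 in column y, so y would enter next.

y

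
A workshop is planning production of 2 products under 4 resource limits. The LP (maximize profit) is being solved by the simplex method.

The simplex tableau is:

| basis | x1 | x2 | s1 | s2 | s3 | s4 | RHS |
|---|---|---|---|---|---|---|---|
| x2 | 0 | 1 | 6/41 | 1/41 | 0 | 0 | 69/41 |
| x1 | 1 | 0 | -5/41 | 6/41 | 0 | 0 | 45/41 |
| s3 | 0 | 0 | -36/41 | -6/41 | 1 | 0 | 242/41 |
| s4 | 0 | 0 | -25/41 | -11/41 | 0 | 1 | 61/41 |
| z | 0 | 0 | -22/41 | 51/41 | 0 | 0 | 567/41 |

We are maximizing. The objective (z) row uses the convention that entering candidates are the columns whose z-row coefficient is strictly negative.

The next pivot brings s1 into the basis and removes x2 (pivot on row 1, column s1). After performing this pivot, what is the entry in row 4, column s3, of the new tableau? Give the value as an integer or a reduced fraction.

Pivot element is row 1, column s1: 6/41.
Normalize row 1: new (row 1, s3) = 0/(6/41) = 0.
row 4 ← row 4 − (-25/41)·(new row 1): 0 − (-25/41)·0 = 0.

0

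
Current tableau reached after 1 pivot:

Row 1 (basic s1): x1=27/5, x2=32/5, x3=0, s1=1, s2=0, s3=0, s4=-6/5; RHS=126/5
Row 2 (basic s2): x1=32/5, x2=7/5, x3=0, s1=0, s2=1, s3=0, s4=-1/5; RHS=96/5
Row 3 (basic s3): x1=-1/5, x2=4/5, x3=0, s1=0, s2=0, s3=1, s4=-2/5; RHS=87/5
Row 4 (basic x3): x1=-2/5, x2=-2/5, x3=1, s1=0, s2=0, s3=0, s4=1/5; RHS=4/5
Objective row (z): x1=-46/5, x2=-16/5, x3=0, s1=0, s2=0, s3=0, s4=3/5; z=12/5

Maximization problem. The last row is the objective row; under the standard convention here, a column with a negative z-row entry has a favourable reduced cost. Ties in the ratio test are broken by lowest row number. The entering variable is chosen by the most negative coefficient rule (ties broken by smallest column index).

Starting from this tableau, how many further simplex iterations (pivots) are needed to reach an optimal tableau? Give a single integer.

2

pivot: x1 in, s2 out → z = 30
pivot: x2 in, s1 out → z = 5352/167
No improving column remains; optimal.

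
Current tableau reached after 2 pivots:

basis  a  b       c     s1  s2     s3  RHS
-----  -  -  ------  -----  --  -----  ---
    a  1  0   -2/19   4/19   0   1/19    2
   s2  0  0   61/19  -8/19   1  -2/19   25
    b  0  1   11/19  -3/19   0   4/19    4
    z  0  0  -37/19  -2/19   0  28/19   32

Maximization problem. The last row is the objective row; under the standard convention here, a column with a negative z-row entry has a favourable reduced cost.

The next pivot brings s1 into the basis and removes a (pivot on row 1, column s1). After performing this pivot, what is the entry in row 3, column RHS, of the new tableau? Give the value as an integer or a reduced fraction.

Pivot element is row 1, column s1: 4/19.
Normalize row 1: new (row 1, RHS) = 2/(4/19) = 19/2.
row 3 ← row 3 − (-3/19)·(new row 1): 4 − (-3/19)·(19/2) = 11/2.

11/2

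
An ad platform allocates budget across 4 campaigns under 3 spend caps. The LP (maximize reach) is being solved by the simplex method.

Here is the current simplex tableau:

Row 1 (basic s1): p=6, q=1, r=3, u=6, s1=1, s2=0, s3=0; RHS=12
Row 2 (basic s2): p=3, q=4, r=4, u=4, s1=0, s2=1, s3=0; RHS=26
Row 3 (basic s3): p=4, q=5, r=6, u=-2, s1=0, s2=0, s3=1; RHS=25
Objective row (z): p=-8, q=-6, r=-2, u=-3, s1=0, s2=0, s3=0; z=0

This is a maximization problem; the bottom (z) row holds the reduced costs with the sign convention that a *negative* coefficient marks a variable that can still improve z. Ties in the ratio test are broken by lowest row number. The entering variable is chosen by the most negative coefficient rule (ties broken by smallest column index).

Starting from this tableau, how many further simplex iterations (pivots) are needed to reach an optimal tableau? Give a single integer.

pivot: p in, s1 out → z = 16
pivot: q in, s3 out → z = 446/13
pivot: u in, s2 out → z = 287/8
No improving column remains; optimal.

3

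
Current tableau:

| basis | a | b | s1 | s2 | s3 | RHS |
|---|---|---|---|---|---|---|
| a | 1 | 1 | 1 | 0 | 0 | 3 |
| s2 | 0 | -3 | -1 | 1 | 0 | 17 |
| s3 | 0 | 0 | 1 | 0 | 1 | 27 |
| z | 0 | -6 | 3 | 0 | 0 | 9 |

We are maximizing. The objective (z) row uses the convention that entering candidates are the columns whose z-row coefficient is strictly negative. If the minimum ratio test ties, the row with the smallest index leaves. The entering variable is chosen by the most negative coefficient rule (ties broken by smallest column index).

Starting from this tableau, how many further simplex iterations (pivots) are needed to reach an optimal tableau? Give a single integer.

pivot: b in, a out → z = 27
No improving column remains; optimal.

1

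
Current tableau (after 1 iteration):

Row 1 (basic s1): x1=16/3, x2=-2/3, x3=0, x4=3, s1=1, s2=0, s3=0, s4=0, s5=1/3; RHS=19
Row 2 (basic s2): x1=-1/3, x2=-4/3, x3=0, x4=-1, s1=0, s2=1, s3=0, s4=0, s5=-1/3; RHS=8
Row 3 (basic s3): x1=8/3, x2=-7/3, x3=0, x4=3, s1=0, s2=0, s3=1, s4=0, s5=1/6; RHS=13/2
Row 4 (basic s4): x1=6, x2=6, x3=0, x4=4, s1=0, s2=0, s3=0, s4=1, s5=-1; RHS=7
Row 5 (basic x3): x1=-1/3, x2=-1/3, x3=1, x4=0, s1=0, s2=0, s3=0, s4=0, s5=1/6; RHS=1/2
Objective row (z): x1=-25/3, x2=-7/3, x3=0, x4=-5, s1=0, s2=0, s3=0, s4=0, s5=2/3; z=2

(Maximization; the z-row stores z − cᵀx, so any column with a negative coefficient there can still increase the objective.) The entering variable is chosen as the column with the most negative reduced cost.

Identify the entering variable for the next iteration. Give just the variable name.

Objective-row coefficients: x1: -25/3, x2: -7/3, x3: 0, x4: -5, s1: 0, s2: 0, s3: 0, s4: 0, s5: 2/3.
The most negative is -25/3 in column x1, so x1 enters.

x1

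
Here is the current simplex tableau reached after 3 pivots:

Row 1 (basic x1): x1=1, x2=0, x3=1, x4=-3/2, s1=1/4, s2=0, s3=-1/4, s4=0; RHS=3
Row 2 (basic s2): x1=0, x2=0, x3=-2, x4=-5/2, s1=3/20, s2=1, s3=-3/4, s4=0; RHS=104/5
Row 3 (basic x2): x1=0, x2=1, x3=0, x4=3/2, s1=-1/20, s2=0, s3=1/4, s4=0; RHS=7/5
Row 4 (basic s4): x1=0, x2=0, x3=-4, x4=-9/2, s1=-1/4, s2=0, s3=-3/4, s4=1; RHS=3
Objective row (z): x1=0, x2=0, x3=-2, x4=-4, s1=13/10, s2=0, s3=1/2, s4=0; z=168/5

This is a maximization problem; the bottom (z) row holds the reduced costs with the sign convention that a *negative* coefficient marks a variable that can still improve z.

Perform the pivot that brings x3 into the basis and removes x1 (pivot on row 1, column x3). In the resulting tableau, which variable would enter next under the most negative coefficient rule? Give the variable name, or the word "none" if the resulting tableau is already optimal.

Pivot element 1. New z-row = old z-row − (-2)·(row 1/1).
Updated z-row coefficients: x1: 2, x2: 0, x3: 0, x4: -7, s1: 9/5, s2: 0, s3: 0, s4: 0.
The most negative is -7 in column x4, so x4 would enter next.

x4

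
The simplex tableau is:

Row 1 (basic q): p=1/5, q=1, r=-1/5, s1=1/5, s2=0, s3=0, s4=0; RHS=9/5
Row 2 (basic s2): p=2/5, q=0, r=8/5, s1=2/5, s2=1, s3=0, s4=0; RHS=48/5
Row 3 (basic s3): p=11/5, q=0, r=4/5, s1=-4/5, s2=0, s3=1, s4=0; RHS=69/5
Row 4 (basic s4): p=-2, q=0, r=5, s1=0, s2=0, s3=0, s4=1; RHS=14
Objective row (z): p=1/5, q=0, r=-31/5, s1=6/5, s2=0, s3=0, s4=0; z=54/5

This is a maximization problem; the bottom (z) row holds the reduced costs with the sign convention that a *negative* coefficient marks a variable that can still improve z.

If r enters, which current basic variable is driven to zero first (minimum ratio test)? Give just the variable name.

s4

Ratios: row 1 (q): entry -1/5 ≤ 0, skip; row 2 (s2): (48/5)/(8/5) = 6; row 3 (s3): (69/5)/(4/5) = 69/4; row 4 (s4): 14/5 = 14/5.
Minimum ratio 14/5 is in the s4 row, so s4 leaves.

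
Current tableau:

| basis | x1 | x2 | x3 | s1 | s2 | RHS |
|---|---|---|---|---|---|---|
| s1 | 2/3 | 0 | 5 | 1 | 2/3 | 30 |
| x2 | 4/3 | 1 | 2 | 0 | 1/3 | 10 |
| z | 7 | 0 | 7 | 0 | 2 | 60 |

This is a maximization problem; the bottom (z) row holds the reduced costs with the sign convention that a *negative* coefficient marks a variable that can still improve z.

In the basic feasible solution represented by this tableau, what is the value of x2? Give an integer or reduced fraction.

10

x2 is basic (row 2); its value is the RHS of that row: 10.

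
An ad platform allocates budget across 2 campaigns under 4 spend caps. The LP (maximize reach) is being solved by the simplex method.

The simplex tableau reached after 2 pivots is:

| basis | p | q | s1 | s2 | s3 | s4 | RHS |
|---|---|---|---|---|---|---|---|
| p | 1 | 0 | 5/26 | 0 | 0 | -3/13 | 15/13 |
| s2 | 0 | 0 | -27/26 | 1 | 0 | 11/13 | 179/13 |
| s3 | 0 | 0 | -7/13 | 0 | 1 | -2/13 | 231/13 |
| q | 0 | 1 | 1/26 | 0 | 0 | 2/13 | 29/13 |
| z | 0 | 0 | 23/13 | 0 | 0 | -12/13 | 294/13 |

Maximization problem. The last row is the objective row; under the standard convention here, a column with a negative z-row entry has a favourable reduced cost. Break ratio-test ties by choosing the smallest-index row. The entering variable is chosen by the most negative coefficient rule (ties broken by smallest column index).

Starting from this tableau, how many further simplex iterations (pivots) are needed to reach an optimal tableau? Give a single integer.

1

pivot: s4 in, q out → z = 36
No improving column remains; optimal.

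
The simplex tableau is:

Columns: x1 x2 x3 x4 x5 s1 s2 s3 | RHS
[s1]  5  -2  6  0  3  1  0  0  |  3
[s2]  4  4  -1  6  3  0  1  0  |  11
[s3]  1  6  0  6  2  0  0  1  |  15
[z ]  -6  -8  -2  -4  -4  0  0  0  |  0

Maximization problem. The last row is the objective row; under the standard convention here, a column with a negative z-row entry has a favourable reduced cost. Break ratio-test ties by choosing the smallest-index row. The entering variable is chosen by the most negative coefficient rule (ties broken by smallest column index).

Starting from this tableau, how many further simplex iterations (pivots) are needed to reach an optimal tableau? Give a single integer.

3

pivot: x2 in, s3 out → z = 20
pivot: x1 in, s2 out → z = 107/5
pivot: x3 in, s1 out → z = 461/19
No improving column remains; optimal.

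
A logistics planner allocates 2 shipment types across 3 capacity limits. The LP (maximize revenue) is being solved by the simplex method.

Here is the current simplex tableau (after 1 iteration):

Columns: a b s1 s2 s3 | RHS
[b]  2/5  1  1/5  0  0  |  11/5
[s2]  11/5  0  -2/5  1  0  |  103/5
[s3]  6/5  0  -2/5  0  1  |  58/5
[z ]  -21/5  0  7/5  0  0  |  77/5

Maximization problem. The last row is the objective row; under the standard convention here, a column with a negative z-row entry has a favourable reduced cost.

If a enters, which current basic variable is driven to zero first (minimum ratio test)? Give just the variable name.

b

Ratios: row 1 (b): (11/5)/(2/5) = 11/2; row 2 (s2): (103/5)/(11/5) = 103/11; row 3 (s3): (58/5)/(6/5) = 29/3.
Minimum ratio 11/2 is in the b row, so b leaves.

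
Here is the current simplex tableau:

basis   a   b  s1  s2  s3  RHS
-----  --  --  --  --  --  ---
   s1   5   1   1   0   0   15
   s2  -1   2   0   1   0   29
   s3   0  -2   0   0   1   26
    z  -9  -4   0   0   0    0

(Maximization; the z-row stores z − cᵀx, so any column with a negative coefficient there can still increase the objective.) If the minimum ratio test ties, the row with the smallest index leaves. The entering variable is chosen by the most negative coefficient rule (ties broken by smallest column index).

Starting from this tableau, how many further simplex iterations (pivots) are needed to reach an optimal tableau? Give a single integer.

pivot: a in, s1 out → z = 27
pivot: b in, s2 out → z = 59
No improving column remains; optimal.

2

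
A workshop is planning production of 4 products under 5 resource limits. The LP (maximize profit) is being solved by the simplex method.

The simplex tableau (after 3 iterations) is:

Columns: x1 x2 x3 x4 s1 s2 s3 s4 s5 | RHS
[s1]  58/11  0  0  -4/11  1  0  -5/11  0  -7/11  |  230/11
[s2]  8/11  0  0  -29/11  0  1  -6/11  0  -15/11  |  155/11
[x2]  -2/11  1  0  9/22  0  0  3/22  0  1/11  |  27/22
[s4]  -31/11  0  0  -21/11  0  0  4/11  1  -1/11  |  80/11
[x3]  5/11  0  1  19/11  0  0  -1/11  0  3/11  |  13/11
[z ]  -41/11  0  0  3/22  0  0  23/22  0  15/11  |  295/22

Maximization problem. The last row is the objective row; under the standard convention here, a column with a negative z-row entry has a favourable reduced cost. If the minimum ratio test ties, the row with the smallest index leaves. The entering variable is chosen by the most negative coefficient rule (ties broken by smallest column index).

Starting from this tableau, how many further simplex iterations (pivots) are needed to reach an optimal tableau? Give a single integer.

1

pivot: x1 in, x3 out → z = 231/10
No improving column remains; optimal.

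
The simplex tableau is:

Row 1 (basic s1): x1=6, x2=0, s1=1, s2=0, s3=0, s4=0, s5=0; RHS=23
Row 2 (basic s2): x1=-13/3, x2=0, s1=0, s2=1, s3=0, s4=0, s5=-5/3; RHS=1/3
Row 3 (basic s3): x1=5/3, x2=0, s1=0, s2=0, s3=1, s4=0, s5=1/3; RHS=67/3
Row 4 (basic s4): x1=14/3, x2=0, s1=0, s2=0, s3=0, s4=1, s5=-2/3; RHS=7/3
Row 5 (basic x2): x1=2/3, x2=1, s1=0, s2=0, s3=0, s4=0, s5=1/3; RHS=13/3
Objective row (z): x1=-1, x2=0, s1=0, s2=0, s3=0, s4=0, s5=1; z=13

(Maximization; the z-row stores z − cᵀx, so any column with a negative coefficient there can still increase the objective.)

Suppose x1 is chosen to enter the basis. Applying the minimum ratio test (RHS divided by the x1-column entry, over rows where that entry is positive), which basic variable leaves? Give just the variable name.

Ratios: row 1 (s1): 23/6 = 23/6; row 2 (s2): entry -13/3 ≤ 0, skip; row 3 (s3): (67/3)/(5/3) = 67/5; row 4 (s4): (7/3)/(14/3) = 1/2; row 5 (x2): (13/3)/(2/3) = 13/2.
Minimum ratio 1/2 is in the s4 row, so s4 leaves.

s4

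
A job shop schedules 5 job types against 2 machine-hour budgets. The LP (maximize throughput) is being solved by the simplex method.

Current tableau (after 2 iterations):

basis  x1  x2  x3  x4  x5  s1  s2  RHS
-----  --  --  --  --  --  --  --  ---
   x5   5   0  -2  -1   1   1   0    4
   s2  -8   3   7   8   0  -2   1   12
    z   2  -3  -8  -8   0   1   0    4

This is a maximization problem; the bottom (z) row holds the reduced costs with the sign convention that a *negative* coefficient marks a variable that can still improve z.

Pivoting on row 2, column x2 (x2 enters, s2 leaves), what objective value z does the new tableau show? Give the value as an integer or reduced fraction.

Minimum ratio for x2: 12/3 = 4.
z changes by −(z-row coeff of x2)·ratio = −(-3)·4 = 12.
New z = 4 + 12 = 16.

16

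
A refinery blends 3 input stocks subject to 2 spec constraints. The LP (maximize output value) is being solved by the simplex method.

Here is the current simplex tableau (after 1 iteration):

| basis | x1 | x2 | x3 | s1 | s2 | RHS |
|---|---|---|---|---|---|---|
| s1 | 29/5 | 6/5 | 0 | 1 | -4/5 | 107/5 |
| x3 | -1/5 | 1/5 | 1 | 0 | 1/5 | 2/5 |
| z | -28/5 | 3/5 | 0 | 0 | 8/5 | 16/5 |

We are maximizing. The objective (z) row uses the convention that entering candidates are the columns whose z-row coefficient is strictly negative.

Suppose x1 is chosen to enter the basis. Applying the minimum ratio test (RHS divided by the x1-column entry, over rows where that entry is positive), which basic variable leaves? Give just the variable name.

Ratios: row 1 (s1): (107/5)/(29/5) = 107/29; row 2 (x3): entry -1/5 ≤ 0, skip.
Minimum ratio 107/29 is in the s1 row, so s1 leaves.

s1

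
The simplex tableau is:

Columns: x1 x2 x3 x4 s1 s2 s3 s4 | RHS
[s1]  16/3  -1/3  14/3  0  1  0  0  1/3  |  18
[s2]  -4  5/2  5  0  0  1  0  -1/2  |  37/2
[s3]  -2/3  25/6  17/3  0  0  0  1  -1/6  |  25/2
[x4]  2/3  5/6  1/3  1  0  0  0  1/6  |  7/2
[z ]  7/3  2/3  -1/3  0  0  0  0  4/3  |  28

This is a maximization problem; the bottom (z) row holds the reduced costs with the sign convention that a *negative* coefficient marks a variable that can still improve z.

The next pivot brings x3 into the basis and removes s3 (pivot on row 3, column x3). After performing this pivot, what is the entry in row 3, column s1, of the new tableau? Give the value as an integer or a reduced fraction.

Pivot element is row 3, column x3: 17/3.
Normalize row 3: new (row 3, s1) = 0/(17/3) = 0.
Row 3 is the pivot row, so the entry is 0.

0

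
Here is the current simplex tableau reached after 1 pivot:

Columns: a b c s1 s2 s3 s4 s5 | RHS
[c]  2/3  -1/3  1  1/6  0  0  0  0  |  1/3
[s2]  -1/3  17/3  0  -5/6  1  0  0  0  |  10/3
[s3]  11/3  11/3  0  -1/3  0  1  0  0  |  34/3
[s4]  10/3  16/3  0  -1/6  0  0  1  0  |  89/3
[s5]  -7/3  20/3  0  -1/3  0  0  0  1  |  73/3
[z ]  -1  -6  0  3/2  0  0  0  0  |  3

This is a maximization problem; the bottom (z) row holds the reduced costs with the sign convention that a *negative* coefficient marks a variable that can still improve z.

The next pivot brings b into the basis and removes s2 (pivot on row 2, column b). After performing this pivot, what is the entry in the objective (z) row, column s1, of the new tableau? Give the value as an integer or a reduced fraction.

21/34

Pivot element is row 2, column b: 17/3.
Normalize row 2: new (row 2, s1) = (-5/6)/(17/3) = -5/34.
z-row ← z-row − (-6)·(new row 2): 3/2 − (-6)·(-5/34) = 21/34.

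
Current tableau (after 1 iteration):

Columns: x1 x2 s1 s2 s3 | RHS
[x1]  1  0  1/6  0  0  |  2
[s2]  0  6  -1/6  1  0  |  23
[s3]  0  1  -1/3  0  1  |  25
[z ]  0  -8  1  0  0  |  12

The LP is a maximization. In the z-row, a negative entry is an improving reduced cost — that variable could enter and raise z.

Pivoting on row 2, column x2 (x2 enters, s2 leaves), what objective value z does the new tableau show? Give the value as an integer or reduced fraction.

128/3

Minimum ratio for x2: 23/6 = 23/6.
z changes by −(z-row coeff of x2)·ratio = −(-8)·(23/6) = 92/3.
New z = 12 + (92/3) = 128/3.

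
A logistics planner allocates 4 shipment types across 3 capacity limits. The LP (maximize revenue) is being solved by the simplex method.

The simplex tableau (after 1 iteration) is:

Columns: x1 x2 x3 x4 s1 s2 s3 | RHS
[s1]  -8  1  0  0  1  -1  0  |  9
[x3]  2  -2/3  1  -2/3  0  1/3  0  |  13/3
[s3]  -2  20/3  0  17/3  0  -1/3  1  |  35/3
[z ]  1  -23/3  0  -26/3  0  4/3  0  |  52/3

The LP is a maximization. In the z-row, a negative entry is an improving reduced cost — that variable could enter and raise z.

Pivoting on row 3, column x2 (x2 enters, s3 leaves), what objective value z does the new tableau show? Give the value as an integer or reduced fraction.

Minimum ratio for x2: (35/3)/(20/3) = 7/4.
z changes by −(z-row coeff of x2)·ratio = −(-23/3)·(7/4) = 161/12.
New z = 52/3 + (161/12) = 123/4.

123/4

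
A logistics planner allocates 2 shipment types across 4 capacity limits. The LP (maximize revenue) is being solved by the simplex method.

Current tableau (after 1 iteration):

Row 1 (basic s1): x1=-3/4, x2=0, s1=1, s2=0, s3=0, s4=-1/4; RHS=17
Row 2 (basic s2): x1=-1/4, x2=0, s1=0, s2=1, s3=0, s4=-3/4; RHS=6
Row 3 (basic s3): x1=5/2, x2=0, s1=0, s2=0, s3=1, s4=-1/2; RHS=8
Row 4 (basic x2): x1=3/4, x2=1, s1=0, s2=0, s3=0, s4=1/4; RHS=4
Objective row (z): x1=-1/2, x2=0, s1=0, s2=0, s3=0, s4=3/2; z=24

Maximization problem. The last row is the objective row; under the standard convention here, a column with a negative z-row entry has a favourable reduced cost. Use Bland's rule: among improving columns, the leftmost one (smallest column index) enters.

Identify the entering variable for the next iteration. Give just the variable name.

x1

Objective-row coefficients: x1: -1/2, x2: 0, s1: 0, s2: 0, s3: 0, s4: 3/2.
Improving columns: x1. Bland's rule picks the smallest column index → x1.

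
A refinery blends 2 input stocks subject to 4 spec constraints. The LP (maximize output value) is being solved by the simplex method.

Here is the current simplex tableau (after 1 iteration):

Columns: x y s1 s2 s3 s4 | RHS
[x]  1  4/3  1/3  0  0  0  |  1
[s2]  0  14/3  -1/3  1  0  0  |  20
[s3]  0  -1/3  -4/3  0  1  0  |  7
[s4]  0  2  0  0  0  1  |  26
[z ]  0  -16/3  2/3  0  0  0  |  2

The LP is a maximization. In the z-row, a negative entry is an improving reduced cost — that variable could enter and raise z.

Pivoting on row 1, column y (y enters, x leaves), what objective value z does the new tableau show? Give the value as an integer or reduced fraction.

6

Minimum ratio for y: 1/(4/3) = 3/4.
z changes by −(z-row coeff of y)·ratio = −(-16/3)·(3/4) = 4.
New z = 2 + 4 = 6.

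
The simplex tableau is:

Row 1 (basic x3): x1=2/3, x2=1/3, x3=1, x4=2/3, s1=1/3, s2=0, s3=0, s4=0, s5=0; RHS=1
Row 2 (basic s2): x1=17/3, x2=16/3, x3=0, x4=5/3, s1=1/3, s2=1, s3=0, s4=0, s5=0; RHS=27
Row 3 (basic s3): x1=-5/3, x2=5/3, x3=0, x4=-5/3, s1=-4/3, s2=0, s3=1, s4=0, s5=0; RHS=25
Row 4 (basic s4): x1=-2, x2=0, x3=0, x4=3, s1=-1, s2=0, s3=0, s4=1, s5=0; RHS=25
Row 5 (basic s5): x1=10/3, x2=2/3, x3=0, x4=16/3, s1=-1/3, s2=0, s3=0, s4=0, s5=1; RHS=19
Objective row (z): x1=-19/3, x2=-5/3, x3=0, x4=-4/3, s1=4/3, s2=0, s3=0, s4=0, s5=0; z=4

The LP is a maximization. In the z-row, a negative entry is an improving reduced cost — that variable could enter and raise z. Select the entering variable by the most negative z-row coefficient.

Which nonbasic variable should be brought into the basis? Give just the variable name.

Objective-row coefficients: x1: -19/3, x2: -5/3, x3: 0, x4: -4/3, s1: 4/3, s2: 0, s3: 0, s4: 0, s5: 0.
The most negative is -19/3 in column x1, so x1 enters.

x1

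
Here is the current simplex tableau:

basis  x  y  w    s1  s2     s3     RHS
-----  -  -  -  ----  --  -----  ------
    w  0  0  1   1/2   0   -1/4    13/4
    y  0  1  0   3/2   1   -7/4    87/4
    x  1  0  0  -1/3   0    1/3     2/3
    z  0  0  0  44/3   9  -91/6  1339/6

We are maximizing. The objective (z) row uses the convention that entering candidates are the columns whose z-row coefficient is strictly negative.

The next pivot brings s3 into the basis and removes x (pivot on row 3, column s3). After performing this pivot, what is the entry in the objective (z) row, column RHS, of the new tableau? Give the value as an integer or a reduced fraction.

507/2

Pivot element is row 3, column s3: 1/3.
Normalize row 3: new (row 3, RHS) = (2/3)/(1/3) = 2.
z-row ← z-row − (-91/6)·(new row 3): 1339/6 − (-91/6)·2 = 507/2.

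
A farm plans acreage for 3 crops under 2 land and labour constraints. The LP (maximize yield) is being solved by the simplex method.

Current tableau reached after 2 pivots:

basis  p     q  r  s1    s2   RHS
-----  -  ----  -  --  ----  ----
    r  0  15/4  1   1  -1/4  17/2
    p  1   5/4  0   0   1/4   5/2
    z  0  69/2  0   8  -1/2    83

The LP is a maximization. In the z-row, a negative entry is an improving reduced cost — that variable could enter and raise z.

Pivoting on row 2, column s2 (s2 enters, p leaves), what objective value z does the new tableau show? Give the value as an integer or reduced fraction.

88

Minimum ratio for s2: (5/2)/(1/4) = 10.
z changes by −(z-row coeff of s2)·ratio = −(-1/2)·10 = 5.
New z = 83 + 5 = 88.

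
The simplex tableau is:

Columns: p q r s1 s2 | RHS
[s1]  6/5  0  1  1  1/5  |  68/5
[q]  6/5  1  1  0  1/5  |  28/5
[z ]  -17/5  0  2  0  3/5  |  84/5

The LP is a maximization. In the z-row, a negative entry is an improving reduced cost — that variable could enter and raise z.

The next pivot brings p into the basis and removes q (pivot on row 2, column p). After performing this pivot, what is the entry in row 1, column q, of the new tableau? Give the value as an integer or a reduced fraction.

-1

Pivot element is row 2, column p: 6/5.
Normalize row 2: new (row 2, q) = 1/(6/5) = 5/6.
row 1 ← row 1 − (6/5)·(new row 2): 0 − (6/5)·(5/6) = -1.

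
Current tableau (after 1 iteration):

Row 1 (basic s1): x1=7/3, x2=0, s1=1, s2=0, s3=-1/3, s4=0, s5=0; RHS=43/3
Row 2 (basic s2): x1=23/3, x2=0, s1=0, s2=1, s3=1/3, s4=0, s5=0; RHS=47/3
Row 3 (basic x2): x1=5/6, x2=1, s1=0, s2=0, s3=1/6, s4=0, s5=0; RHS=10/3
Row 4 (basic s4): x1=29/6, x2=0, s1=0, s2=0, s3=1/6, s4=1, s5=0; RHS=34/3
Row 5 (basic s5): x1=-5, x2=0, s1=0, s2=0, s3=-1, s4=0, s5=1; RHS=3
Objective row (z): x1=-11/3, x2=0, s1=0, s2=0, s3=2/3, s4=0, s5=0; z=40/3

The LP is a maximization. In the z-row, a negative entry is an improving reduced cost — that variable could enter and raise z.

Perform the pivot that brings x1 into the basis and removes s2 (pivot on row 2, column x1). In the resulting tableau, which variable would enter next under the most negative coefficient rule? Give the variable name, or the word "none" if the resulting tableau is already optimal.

none

Pivot element 23/3. New z-row = old z-row − (-11/3)·(row 2/(23/3)).
Updated z-row coefficients: x1: 0, x2: 0, s1: 0, s2: 11/23, s3: 19/23, s4: 0, s5: 0.
No coefficient is strictly negative; the tableau after this pivot is optimal.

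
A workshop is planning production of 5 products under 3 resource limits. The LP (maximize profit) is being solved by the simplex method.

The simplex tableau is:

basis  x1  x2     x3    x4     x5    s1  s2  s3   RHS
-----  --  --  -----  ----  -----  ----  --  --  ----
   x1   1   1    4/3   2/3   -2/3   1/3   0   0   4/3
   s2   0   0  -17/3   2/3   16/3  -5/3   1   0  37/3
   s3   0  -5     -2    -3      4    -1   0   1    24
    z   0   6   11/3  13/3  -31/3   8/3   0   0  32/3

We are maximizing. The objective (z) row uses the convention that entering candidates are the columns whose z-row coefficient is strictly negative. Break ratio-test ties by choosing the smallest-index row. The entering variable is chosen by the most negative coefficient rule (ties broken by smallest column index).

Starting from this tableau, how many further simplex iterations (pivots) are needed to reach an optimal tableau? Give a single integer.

pivot: x5 in, s2 out → z = 553/16
pivot: x3 in, x1 out → z = 341/5
No improving column remains; optimal.

2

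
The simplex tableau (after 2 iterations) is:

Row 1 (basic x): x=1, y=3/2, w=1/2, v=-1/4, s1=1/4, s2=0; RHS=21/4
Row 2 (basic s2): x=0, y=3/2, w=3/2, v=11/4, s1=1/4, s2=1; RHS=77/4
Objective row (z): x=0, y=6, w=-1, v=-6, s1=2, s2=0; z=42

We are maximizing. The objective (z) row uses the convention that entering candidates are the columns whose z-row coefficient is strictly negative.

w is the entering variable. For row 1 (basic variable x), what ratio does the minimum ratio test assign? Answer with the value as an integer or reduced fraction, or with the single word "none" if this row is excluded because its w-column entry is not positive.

21/2

Ratio = RHS / (w entry) = (21/4) / (1/2) = 21/2.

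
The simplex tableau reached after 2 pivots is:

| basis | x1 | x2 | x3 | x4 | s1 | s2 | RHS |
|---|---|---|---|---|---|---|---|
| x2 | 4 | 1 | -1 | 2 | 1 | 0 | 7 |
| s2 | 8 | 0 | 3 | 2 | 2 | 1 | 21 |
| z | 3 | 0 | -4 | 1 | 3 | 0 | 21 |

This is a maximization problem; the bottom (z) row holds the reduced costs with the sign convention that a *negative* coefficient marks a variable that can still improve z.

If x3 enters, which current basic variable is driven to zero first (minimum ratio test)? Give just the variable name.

Ratios: row 1 (x2): entry -1 ≤ 0, skip; row 2 (s2): 21/3 = 7.
Minimum ratio 7 is in the s2 row, so s2 leaves.

s2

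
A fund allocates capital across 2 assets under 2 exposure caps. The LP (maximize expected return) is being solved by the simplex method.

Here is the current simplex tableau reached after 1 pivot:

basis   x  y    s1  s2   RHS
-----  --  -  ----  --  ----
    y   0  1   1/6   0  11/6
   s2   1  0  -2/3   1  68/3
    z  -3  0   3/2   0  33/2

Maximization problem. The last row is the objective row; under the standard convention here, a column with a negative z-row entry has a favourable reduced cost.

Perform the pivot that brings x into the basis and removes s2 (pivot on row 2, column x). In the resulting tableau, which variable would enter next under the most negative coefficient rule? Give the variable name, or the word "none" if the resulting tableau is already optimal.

s1

Pivot element 1. New z-row = old z-row − (-3)·(row 2/1).
Updated z-row coefficients: x: 0, y: 0, s1: -1/2, s2: 3.
The most negative is -1/2 in column s1, so s1 would enter next.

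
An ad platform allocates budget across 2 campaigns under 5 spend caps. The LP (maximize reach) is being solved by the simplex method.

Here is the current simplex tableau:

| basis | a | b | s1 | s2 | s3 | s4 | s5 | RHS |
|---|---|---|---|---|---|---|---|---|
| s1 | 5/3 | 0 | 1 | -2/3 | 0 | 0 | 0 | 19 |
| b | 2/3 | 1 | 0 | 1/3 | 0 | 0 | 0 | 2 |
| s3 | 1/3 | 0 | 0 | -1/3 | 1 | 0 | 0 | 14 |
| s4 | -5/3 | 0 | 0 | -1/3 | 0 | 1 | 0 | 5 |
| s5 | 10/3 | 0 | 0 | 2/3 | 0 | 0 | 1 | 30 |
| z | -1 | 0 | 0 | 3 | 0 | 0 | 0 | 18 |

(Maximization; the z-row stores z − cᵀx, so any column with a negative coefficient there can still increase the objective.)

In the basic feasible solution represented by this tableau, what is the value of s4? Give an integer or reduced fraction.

5

s4 is basic (row 4); its value is the RHS of that row: 5.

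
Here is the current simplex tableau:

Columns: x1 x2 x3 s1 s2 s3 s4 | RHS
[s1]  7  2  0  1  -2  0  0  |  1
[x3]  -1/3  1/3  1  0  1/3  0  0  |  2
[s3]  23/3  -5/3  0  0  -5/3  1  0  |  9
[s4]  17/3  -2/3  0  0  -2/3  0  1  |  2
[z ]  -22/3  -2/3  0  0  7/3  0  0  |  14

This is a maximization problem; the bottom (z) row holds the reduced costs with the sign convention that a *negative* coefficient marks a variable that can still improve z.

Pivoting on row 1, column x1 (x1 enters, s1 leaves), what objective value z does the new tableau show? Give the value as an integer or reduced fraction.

Minimum ratio for x1: 1/7 = 1/7.
z changes by −(z-row coeff of x1)·ratio = −(-22/3)·(1/7) = 22/21.
New z = 14 + (22/21) = 316/21.

316/21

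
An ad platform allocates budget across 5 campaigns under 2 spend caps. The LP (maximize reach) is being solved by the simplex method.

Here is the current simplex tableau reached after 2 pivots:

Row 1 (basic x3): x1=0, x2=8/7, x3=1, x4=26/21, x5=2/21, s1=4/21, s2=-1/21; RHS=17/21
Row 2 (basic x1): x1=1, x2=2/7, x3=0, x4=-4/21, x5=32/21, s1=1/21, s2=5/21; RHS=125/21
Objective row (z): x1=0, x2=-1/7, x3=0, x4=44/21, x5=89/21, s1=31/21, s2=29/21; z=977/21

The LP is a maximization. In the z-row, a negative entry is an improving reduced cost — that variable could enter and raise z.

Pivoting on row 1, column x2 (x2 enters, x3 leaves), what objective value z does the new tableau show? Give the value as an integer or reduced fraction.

Minimum ratio for x2: (17/21)/(8/7) = 17/24.
z changes by −(z-row coeff of x2)·ratio = −(-1/7)·(17/24) = 17/168.
New z = 977/21 + (17/168) = 373/8.

373/8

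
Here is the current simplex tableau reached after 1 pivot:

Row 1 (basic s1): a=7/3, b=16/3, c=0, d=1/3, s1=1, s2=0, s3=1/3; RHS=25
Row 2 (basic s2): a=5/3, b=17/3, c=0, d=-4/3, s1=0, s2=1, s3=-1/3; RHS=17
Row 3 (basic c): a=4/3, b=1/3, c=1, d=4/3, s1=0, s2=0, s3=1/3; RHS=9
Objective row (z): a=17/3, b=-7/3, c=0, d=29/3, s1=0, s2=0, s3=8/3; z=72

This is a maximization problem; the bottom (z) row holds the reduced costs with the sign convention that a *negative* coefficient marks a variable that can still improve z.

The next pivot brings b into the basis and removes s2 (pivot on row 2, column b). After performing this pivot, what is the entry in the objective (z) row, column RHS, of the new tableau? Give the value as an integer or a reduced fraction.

Pivot element is row 2, column b: 17/3.
Normalize row 2: new (row 2, RHS) = 17/(17/3) = 3.
z-row ← z-row − (-7/3)·(new row 2): 72 − (-7/3)·3 = 79.

79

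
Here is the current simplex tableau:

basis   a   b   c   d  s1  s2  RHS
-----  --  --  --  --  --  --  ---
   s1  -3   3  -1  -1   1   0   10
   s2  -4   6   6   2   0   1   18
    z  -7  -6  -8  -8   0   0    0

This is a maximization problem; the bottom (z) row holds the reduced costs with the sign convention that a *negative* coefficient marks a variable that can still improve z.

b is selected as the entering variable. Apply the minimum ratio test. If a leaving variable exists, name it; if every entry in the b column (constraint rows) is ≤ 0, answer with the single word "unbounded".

s2

Ratios: row 1 (s1): 10/3 = 10/3; row 2 (s2): 18/6 = 3.
Minimum ratio is in the s2 row, so s2 leaves.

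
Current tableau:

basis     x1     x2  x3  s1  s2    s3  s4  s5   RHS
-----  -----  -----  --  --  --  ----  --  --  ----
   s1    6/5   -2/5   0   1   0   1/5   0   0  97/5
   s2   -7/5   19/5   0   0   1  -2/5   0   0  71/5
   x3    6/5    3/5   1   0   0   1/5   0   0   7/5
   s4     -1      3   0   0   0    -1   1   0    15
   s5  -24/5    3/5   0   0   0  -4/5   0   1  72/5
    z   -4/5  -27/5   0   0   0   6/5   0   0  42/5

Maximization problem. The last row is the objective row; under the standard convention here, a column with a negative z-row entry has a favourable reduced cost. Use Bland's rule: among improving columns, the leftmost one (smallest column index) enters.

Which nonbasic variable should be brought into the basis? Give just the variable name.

Objective-row coefficients: x1: -4/5, x2: -27/5, x3: 0, s1: 0, s2: 0, s3: 6/5, s4: 0, s5: 0.
Improving columns: x1, x2. Bland's rule picks the smallest column index → x1.

x1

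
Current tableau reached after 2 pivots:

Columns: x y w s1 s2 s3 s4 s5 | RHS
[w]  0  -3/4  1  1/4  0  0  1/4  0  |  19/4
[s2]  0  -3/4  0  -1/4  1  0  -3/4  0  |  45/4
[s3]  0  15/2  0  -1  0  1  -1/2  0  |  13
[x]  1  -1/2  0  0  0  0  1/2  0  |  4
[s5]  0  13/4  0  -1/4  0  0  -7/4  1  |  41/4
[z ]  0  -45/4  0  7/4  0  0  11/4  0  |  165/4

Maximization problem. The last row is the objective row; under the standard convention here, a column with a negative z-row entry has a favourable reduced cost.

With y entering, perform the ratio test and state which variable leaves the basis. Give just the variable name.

s3

Ratios: row 1 (w): entry -3/4 ≤ 0, skip; row 2 (s2): entry -3/4 ≤ 0, skip; row 3 (s3): 13/(15/2) = 26/15; row 4 (x): entry -1/2 ≤ 0, skip; row 5 (s5): (41/4)/(13/4) = 41/13.
Minimum ratio 26/15 is in the s3 row, so s3 leaves.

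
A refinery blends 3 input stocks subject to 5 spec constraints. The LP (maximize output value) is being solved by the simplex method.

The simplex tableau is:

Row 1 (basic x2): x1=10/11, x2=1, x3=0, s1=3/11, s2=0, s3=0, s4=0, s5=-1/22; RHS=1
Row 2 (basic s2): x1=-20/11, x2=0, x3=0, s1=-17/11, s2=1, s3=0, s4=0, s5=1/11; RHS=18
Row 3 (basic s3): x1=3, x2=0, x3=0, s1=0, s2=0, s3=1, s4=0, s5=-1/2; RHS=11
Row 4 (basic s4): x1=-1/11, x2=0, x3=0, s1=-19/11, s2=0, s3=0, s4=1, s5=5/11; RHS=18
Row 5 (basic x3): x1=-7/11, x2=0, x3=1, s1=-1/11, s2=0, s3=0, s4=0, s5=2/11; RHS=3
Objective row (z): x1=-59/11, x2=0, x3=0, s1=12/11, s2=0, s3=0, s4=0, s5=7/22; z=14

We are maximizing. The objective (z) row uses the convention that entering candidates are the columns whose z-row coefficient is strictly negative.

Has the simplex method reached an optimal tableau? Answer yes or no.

no

Column x1 has objective-row coefficient -59/11, which is negative; an improving pivot exists, so not yet optimal.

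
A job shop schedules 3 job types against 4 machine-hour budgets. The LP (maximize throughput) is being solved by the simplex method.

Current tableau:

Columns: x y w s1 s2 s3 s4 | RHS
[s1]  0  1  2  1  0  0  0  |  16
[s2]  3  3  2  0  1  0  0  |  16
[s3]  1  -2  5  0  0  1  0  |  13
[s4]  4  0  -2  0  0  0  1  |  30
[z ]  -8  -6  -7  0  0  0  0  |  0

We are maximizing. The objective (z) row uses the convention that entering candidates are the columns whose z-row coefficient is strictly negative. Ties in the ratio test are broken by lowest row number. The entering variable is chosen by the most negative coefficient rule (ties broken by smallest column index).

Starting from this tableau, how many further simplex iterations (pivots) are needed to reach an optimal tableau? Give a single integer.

pivot: x in, s2 out → z = 128/3
pivot: w in, s3 out → z = 593/13
No improving column remains; optimal.

2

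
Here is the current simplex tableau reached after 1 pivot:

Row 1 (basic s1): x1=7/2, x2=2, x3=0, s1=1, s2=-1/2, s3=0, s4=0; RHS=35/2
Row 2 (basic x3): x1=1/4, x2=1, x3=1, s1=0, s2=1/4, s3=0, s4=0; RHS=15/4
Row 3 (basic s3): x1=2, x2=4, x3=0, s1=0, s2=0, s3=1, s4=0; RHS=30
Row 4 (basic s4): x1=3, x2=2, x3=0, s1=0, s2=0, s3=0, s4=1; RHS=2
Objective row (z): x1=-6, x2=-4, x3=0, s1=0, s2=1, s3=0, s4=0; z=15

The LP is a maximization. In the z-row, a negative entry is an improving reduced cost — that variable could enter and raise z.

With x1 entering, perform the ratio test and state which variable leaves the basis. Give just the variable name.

s4

Ratios: row 1 (s1): (35/2)/(7/2) = 5; row 2 (x3): (15/4)/(1/4) = 15; row 3 (s3): 30/2 = 15; row 4 (s4): 2/3 = 2/3.
Minimum ratio 2/3 is in the s4 row, so s4 leaves.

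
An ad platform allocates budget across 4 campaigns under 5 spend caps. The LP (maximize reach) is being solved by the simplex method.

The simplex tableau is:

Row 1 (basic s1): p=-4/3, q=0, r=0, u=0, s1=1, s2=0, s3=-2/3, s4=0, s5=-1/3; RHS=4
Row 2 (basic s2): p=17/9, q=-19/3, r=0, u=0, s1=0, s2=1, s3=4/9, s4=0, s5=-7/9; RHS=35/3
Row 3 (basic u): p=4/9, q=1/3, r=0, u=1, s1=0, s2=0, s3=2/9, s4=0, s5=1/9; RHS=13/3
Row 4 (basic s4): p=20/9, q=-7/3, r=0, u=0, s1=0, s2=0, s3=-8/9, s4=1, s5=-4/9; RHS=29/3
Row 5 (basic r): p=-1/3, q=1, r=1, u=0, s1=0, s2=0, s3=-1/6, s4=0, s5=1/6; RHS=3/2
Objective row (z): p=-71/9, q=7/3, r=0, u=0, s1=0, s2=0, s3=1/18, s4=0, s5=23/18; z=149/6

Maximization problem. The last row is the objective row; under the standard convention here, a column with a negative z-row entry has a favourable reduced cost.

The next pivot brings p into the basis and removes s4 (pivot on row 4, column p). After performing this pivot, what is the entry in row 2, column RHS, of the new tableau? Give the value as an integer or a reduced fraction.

69/20

Pivot element is row 4, column p: 20/9.
Normalize row 4: new (row 4, RHS) = (29/3)/(20/9) = 87/20.
row 2 ← row 2 − (17/9)·(new row 4): 35/3 − (17/9)·(87/20) = 69/20.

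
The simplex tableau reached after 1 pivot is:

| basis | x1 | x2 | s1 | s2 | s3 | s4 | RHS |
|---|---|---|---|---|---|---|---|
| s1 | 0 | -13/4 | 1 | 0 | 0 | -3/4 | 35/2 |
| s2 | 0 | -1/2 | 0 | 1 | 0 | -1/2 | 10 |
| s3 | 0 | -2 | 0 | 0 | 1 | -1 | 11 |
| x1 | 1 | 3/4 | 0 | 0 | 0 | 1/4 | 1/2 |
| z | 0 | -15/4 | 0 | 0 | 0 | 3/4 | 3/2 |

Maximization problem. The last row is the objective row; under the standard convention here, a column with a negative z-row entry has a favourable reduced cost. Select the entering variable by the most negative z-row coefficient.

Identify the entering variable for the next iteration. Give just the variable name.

x2

Objective-row coefficients: x1: 0, x2: -15/4, s1: 0, s2: 0, s3: 0, s4: 3/4.
The most negative is -15/4 in column x2, so x2 enters.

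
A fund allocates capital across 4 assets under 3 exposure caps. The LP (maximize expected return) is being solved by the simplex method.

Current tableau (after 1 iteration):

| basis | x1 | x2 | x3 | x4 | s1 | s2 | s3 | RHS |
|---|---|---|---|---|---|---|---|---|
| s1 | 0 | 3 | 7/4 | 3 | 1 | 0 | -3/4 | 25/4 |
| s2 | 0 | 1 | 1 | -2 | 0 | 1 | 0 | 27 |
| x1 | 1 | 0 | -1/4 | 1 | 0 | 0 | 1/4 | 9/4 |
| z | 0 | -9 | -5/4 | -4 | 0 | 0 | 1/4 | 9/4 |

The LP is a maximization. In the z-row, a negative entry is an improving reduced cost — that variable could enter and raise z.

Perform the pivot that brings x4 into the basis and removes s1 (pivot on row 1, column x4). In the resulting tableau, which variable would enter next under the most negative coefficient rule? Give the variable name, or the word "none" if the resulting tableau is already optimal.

x2

Pivot element 3. New z-row = old z-row − (-4)·(row 1/3).
Updated z-row coefficients: x1: 0, x2: -5, x3: 13/12, x4: 0, s1: 4/3, s2: 0, s3: -3/4.
The most negative is -5 in column x2, so x2 would enter next.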